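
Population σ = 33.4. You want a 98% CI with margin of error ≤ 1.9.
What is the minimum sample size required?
n ≥ 1672

For margin E ≤ 1.9:
n ≥ (z* · σ / E)²
n ≥ (2.326 · 33.4 / 1.9)²
n ≥ 1671.88

Minimum n = 1672 (rounding up)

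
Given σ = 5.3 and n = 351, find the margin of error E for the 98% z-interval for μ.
Margin of error = 0.66

Margin of error = z* · σ/√n
= 2.326 · 5.3/√351
= 2.326 · 5.3/18.7350
= 0.66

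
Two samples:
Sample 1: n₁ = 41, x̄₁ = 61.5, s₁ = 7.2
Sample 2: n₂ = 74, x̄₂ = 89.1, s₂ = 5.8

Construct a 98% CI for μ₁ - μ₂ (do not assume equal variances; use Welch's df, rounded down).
(-30.72, -24.48)

Difference: x̄₁ - x̄₂ = -27.60
SE = √(s₁²/n₁ + s₂²/n₂) = √(7.2²/41 + 5.8²/74) = 1.3111
df = 69.04 → 69 (Welch–Satterthwaite, rounded down)
t* = 2.382

CI: -27.60 ± 2.382 · 1.3111 = -27.60 ± 3.12 = (-30.72, -24.48)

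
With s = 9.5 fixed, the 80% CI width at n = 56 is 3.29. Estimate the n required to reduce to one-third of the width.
n ≈ 504

CI width ∝ 1/√n
To reduce width by factor 3, need √n to grow by 3 → need 3² = 9 times as many samples.

Current: n = 56, width = 3.29
New: n = 504, width ≈ 1.09

Width reduced by factor of 3.29/1.09 = 3.02.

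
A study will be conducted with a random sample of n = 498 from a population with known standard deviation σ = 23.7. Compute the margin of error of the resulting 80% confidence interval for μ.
Margin of error = 1.36

Margin of error = z* · σ/√n
= 1.282 · 23.7/√498
= 1.282 · 23.7/22.3159
= 1.36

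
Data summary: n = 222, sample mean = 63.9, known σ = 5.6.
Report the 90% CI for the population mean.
(63.28, 64.52)

z-interval (σ known):
z* = 1.645 for 90% confidence

Margin of error = z* · σ/√n = 1.645 · 5.6/√222 = 0.62

CI: (63.9 - 0.62, 63.9 + 0.62) = (63.28, 64.52)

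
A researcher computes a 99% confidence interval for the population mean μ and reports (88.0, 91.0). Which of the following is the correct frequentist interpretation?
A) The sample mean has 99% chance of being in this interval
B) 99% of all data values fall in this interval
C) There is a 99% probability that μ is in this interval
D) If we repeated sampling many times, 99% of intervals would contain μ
D

A) Wrong — x̄ is observed and sits in the interval by construction.
B) Wrong — a CI is about the parameter μ, not individual data values.
C) Wrong — μ is fixed; the randomness lives in the interval, not in μ.
D) Correct — this is the frequentist long-run coverage interpretation.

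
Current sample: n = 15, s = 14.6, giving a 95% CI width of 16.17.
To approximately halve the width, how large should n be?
n ≈ 60

CI width ∝ 1/√n
To reduce width by factor 2, need √n to grow by 2 → need 2² = 4 times as many samples.

Current: n = 15, width = 16.17
New: n = 60, width ≈ 7.54

Width reduced by factor of 16.17/7.54 = 2.14.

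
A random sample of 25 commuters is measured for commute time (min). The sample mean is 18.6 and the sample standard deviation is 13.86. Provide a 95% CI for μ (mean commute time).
(12.88, 24.32)

t-interval (σ unknown):
df = n - 1 = 24
t* = 2.064 for 95% confidence

Margin of error = t* · s/√n = 2.064 · 13.86/√25 = 5.72

CI: (12.88, 24.32)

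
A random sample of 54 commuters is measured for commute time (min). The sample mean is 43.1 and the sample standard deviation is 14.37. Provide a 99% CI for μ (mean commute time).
(37.87, 48.33)

t-interval (σ unknown):
df = n - 1 = 53
t* = 2.672 for 99% confidence

Margin of error = t* · s/√n = 2.672 · 14.37/√54 = 5.23

CI: (37.87, 48.33)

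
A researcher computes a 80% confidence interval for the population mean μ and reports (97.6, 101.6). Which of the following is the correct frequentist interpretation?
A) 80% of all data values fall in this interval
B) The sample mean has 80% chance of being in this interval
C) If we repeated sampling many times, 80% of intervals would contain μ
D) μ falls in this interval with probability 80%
C

A) Wrong — a CI is about the parameter μ, not individual data values.
B) Wrong — x̄ is observed and sits in the interval by construction.
C) Correct — this is the frequentist long-run coverage interpretation.
D) Wrong — μ is fixed; the randomness lives in the interval, not in μ.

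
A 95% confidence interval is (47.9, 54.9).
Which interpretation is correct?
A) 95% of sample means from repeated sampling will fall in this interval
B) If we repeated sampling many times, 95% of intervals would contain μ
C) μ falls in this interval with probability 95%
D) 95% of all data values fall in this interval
B

A) Wrong — coverage applies to intervals containing μ, not to future x̄ values.
B) Correct — this is the frequentist long-run coverage interpretation.
C) Wrong — μ is fixed; the randomness lives in the interval, not in μ.
D) Wrong — a CI is about the parameter μ, not individual data values.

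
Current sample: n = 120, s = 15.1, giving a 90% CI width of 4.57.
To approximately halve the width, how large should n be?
n ≈ 480

CI width ∝ 1/√n
To reduce width by factor 2, need √n to grow by 2 → need 2² = 4 times as many samples.

Current: n = 120, width = 4.57
New: n = 480, width ≈ 2.27

Width reduced by factor of 4.57/2.27 = 2.01.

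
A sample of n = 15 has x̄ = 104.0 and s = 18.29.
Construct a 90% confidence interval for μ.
(95.68, 112.32)

t-interval (σ unknown):
df = n - 1 = 14
t* = 1.761 for 90% confidence

Margin of error = t* · s/√n = 1.761 · 18.29/√15 = 8.32

CI: (95.68, 112.32)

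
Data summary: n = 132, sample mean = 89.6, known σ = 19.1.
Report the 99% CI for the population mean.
(85.32, 93.88)

z-interval (σ known):
z* = 2.576 for 99% confidence

Margin of error = z* · σ/√n = 2.576 · 19.1/√132 = 4.28

CI: (89.6 - 4.28, 89.6 + 4.28) = (85.32, 93.88)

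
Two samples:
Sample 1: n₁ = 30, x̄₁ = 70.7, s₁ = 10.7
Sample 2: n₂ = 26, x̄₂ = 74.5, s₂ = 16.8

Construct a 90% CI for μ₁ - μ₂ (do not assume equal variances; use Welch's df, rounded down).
(-10.25, 2.65)

Difference: x̄₁ - x̄₂ = -3.80
SE = √(s₁²/n₁ + s₂²/n₂) = √(10.7²/30 + 16.8²/26) = 3.8304
df = 41.27 → 41 (Welch–Satterthwaite, rounded down)
t* = 1.683

CI: -3.80 ± 1.683 · 3.8304 = -3.80 ± 6.45 = (-10.25, 2.65)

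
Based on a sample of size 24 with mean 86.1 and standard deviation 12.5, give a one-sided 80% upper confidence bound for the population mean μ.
μ ≤ 88.29

Upper bound (one-sided):
t* = 0.858 (one-sided for 80%)
Upper bound = x̄ + t* · s/√n = 86.1 + 0.858 · 12.5/√24 = 88.29

We are 80% confident that μ ≤ 88.29.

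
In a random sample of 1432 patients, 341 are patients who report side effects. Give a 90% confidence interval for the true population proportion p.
(0.220, 0.257)

Proportion CI:
p̂ = 341/1432 = 0.23813
SE = √(p̂(1-p̂)/n) = √(0.23813 · 0.76187 / 1432) = 0.01126

z* = 1.645
Margin = z* · SE = 1.645 · 0.01126 = 0.0185

CI: 0.23813 ± 0.0185 = (0.220, 0.257)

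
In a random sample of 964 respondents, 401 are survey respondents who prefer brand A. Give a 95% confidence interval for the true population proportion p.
(0.385, 0.447)

Proportion CI:
p̂ = 401/964 = 0.41598
SE = √(p̂(1-p̂)/n) = √(0.41598 · 0.58402 / 964) = 0.01587

z* = 1.960
Margin = z* · SE = 1.960 · 0.01587 = 0.0311

CI: 0.41598 ± 0.0311 = (0.385, 0.447)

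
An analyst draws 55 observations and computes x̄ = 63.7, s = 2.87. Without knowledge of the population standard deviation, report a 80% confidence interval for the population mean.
(63.20, 64.20)

t-interval (σ unknown):
df = n - 1 = 54
t* = 1.297 for 80% confidence

Margin of error = t* · s/√n = 1.297 · 2.87/√55 = 0.50

CI: (63.20, 64.20)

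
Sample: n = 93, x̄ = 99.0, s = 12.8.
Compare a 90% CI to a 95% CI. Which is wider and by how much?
95% CI is wider by 0.86

df = 92
90% CI: t* = 1.662, (96.79, 101.21), width = 2 · t* · s/√n = 4.41
95% CI: t* = 1.986, (96.36, 101.64), width = 2 · t* · s/√n = 5.27

The 95% CI is wider by 5.27 - 4.41 = 0.86.
Higher confidence requires a wider interval.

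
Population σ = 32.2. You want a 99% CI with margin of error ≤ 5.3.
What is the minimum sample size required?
n ≥ 245

For margin E ≤ 5.3:
n ≥ (z* · σ / E)²
n ≥ (2.576 · 32.2 / 5.3)²
n ≥ 244.94

Minimum n = 245 (rounding up)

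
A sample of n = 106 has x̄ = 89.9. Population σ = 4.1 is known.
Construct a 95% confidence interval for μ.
(89.12, 90.68)

z-interval (σ known):
z* = 1.960 for 95% confidence

Margin of error = z* · σ/√n = 1.960 · 4.1/√106 = 0.78

CI: (89.9 - 0.78, 89.9 + 0.78) = (89.12, 90.68)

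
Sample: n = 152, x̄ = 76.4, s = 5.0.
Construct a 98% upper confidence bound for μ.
μ ≤ 77.24

Upper bound (one-sided):
t* = 2.072 (one-sided for 98%)
Upper bound = x̄ + t* · s/√n = 76.4 + 2.072 · 5.0/√152 = 77.24

We are 98% confident that μ ≤ 77.24.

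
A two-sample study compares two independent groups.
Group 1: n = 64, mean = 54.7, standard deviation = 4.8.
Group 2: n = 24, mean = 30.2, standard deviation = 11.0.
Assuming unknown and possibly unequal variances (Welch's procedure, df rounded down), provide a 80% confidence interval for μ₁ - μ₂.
(21.44, 27.56)

Difference: x̄₁ - x̄₂ = 24.50
SE = √(s₁²/n₁ + s₂²/n₂) = √(4.8²/64 + 11.0²/24) = 2.3241
df = 26.35 → 26 (Welch–Satterthwaite, rounded down)
t* = 1.315

CI: 24.50 ± 1.315 · 2.3241 = 24.50 ± 3.06 = (21.44, 27.56)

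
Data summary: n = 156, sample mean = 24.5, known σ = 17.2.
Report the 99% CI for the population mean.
(20.95, 28.05)

z-interval (σ known):
z* = 2.576 for 99% confidence

Margin of error = z* · σ/√n = 2.576 · 17.2/√156 = 3.55

CI: (24.5 - 3.55, 24.5 + 3.55) = (20.95, 28.05)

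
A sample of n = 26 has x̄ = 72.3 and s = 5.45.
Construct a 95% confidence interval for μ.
(70.10, 74.50)

t-interval (σ unknown):
df = n - 1 = 25
t* = 2.060 for 95% confidence

Margin of error = t* · s/√n = 2.060 · 5.45/√26 = 2.20

CI: (70.10, 74.50)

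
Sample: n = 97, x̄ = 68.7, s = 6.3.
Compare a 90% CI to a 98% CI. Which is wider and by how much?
98% CI is wider by 0.91

df = 96
90% CI: t* = 1.661, (67.64, 69.76), width = 2 · t* · s/√n = 2.12
98% CI: t* = 2.366, (67.19, 70.21), width = 2 · t* · s/√n = 3.03

The 98% CI is wider by 3.03 - 2.12 = 0.91.
Higher confidence requires a wider interval.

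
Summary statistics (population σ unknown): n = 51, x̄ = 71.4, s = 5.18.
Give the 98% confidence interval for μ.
(69.66, 73.14)

t-interval (σ unknown):
df = n - 1 = 50
t* = 2.403 for 98% confidence

Margin of error = t* · s/√n = 2.403 · 5.18/√51 = 1.74

CI: (69.66, 73.14)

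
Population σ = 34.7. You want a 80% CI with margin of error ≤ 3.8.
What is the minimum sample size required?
n ≥ 138

For margin E ≤ 3.8:
n ≥ (z* · σ / E)²
n ≥ (1.282 · 34.7 / 3.8)²
n ≥ 137.05

Minimum n = 138 (rounding up)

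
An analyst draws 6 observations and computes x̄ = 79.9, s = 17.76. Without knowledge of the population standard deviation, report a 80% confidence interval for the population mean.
(69.20, 90.60)

t-interval (σ unknown):
df = n - 1 = 5
t* = 1.476 for 80% confidence

Margin of error = t* · s/√n = 1.476 · 17.76/√6 = 10.70

CI: (69.20, 90.60)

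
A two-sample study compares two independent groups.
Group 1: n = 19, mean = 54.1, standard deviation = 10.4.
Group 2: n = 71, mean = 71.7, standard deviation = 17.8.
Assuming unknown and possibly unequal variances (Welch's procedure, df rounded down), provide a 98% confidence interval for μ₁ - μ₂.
(-25.26, -9.94)

Difference: x̄₁ - x̄₂ = -17.60
SE = √(s₁²/n₁ + s₂²/n₂) = √(10.4²/19 + 17.8²/71) = 3.1867
df = 49.47 → 49 (Welch–Satterthwaite, rounded down)
t* = 2.405

CI: -17.60 ± 2.405 · 3.1867 = -17.60 ± 7.66 = (-25.26, -9.94)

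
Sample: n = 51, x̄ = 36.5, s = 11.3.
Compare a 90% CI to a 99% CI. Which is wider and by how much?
99% CI is wider by 3.17

df = 50
90% CI: t* = 1.676, (33.85, 39.15), width = 2 · t* · s/√n = 5.30
99% CI: t* = 2.678, (32.26, 40.74), width = 2 · t* · s/√n = 8.47

The 99% CI is wider by 8.47 - 5.30 = 3.17.
Higher confidence requires a wider interval.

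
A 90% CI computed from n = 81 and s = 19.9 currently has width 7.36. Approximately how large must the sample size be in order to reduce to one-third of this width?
n ≈ 729

CI width ∝ 1/√n
To reduce width by factor 3, need √n to grow by 3 → need 3² = 9 times as many samples.

Current: n = 81, width = 7.36
New: n = 729, width ≈ 2.43

Width reduced by factor of 7.36/2.43 = 3.03.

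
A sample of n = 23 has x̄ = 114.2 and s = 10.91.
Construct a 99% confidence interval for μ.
(107.79, 120.61)

t-interval (σ unknown):
df = n - 1 = 22
t* = 2.819 for 99% confidence

Margin of error = t* · s/√n = 2.819 · 10.91/√23 = 6.41

CI: (107.79, 120.61)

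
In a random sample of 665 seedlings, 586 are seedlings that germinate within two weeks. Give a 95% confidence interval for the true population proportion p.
(0.857, 0.906)

Proportion CI:
p̂ = 586/665 = 0.88120
SE = √(p̂(1-p̂)/n) = √(0.88120 · 0.11880 / 665) = 0.01255

z* = 1.960
Margin = z* · SE = 1.960 · 0.01255 = 0.0246

CI: 0.88120 ± 0.0246 = (0.857, 0.906)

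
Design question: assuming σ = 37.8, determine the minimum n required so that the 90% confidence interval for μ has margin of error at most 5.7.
n ≥ 120

For margin E ≤ 5.7:
n ≥ (z* · σ / E)²
n ≥ (1.645 · 37.8 / 5.7)²
n ≥ 119.01

Minimum n = 120 (rounding up)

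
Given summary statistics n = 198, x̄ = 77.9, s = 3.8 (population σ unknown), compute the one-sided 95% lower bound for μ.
μ ≥ 77.45

Lower bound (one-sided):
t* = 1.653 (one-sided for 95%)
Lower bound = x̄ - t* · s/√n = 77.9 - 1.653 · 3.8/√198 = 77.45

We are 95% confident that μ ≥ 77.45.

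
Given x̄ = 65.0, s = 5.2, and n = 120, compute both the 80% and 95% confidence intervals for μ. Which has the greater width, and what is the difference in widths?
95% CI is wider by 0.66

df = 119
80% CI: t* = 1.289, (64.39, 65.61), width = 2 · t* · s/√n = 1.22
95% CI: t* = 1.980, (64.06, 65.94), width = 2 · t* · s/√n = 1.88

The 95% CI is wider by 1.88 - 1.22 = 0.66.
Higher confidence requires a wider interval.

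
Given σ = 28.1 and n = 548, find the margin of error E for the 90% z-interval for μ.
Margin of error = 1.97

Margin of error = z* · σ/√n
= 1.645 · 28.1/√548
= 1.645 · 28.1/23.4094
= 1.97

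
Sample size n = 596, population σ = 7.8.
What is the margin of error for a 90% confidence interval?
Margin of error = 0.53

Margin of error = z* · σ/√n
= 1.645 · 7.8/√596
= 1.645 · 7.8/24.4131
= 0.53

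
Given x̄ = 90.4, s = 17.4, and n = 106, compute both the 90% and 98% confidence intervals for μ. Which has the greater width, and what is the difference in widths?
98% CI is wider by 2.37

df = 105
90% CI: t* = 1.659, (87.60, 93.20), width = 2 · t* · s/√n = 5.61
98% CI: t* = 2.362, (86.41, 94.39), width = 2 · t* · s/√n = 7.98

The 98% CI is wider by 7.98 - 5.61 = 2.37.
Higher confidence requires a wider interval.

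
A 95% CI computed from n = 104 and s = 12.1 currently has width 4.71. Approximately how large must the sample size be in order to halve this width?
n ≈ 416

CI width ∝ 1/√n
To reduce width by factor 2, need √n to grow by 2 → need 2² = 4 times as many samples.

Current: n = 104, width = 4.71
New: n = 416, width ≈ 2.33

Width reduced by factor of 4.71/2.33 = 2.02.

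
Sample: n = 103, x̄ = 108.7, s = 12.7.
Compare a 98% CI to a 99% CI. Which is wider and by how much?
99% CI is wider by 0.66

df = 102
98% CI: t* = 2.363, (105.74, 111.66), width = 2 · t* · s/√n = 5.91
99% CI: t* = 2.625, (105.42, 111.98), width = 2 · t* · s/√n = 6.57

The 99% CI is wider by 6.57 - 5.91 = 0.66.
Higher confidence requires a wider interval.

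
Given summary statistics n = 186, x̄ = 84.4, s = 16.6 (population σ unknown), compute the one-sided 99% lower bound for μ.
μ ≥ 81.54

Lower bound (one-sided):
t* = 2.347 (one-sided for 99%)
Lower bound = x̄ - t* · s/√n = 84.4 - 2.347 · 16.6/√186 = 81.54

We are 99% confident that μ ≥ 81.54.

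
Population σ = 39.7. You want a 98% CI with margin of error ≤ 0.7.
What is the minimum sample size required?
n ≥ 17403

For margin E ≤ 0.7:
n ≥ (z* · σ / E)²
n ≥ (2.326 · 39.7 / 0.7)²
n ≥ 17402.21

Minimum n = 17403 (rounding up)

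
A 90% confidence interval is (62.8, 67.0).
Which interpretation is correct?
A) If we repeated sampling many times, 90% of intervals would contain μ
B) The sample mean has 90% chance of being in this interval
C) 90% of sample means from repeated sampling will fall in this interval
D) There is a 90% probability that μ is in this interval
A

A) Correct — this is the frequentist long-run coverage interpretation.
B) Wrong — x̄ is observed and sits in the interval by construction.
C) Wrong — coverage applies to intervals containing μ, not to future x̄ values.
D) Wrong — μ is fixed; the randomness lives in the interval, not in μ.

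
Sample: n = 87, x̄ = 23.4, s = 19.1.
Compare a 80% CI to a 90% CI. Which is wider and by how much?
90% CI is wider by 1.52

df = 86
80% CI: t* = 1.291, (20.76, 26.04), width = 2 · t* · s/√n = 5.29
90% CI: t* = 1.663, (19.99, 26.81), width = 2 · t* · s/√n = 6.81

The 90% CI is wider by 6.81 - 5.29 = 1.52.
Higher confidence requires a wider interval.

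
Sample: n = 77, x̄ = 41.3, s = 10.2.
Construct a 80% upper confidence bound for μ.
μ ≤ 42.28

Upper bound (one-sided):
t* = 0.846 (one-sided for 80%)
Upper bound = x̄ + t* · s/√n = 41.3 + 0.846 · 10.2/√77 = 42.28

We are 80% confident that μ ≤ 42.28.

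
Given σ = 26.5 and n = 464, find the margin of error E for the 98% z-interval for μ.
Margin of error = 2.86

Margin of error = z* · σ/√n
= 2.326 · 26.5/√464
= 2.326 · 26.5/21.5407
= 2.86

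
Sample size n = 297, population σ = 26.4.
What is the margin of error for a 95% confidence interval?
Margin of error = 3.00

Margin of error = z* · σ/√n
= 1.960 · 26.4/√297
= 1.960 · 26.4/17.2337
= 3.00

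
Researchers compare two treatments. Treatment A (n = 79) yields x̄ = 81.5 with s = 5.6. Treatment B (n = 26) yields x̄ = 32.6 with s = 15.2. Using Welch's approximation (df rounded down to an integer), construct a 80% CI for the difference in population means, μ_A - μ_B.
(44.90, 52.90)

Difference: x̄₁ - x̄₂ = 48.90
SE = √(s₁²/n₁ + s₂²/n₂) = √(5.6²/79 + 15.2²/26) = 3.0468
df = 27.27 → 27 (Welch–Satterthwaite, rounded down)
t* = 1.314

CI: 48.90 ± 1.314 · 3.0468 = 48.90 ± 4.00 = (44.90, 52.90)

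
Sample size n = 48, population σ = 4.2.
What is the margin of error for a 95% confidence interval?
Margin of error = 1.19

Margin of error = z* · σ/√n
= 1.960 · 4.2/√48
= 1.960 · 4.2/6.9282
= 1.19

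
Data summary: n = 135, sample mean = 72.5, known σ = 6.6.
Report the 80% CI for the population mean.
(71.77, 73.23)

z-interval (σ known):
z* = 1.282 for 80% confidence

Margin of error = z* · σ/√n = 1.282 · 6.6/√135 = 0.73

CI: (72.5 - 0.73, 72.5 + 0.73) = (71.77, 73.23)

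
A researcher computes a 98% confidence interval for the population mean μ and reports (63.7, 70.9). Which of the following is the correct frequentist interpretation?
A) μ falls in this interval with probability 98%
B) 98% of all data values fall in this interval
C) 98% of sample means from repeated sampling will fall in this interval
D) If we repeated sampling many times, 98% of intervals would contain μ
D

A) Wrong — μ is fixed; the randomness lives in the interval, not in μ.
B) Wrong — a CI is about the parameter μ, not individual data values.
C) Wrong — coverage applies to intervals containing μ, not to future x̄ values.
D) Correct — this is the frequentist long-run coverage interpretation.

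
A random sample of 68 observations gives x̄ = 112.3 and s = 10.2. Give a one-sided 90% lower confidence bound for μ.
μ ≥ 110.70

Lower bound (one-sided):
t* = 1.294 (one-sided for 90%)
Lower bound = x̄ - t* · s/√n = 112.3 - 1.294 · 10.2/√68 = 110.70

We are 90% confident that μ ≥ 110.70.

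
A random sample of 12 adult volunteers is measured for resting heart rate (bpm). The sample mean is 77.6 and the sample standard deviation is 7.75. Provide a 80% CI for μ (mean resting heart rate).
(74.55, 80.65)

t-interval (σ unknown):
df = n - 1 = 11
t* = 1.363 for 80% confidence

Margin of error = t* · s/√n = 1.363 · 7.75/√12 = 3.05

CI: (74.55, 80.65)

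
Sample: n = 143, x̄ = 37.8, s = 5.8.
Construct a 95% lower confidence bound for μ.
μ ≥ 37.00

Lower bound (one-sided):
t* = 1.656 (one-sided for 95%)
Lower bound = x̄ - t* · s/√n = 37.8 - 1.656 · 5.8/√143 = 37.00

We are 95% confident that μ ≥ 37.00.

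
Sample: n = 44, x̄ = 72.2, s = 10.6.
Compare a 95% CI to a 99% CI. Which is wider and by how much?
99% CI is wider by 2.16

df = 43
95% CI: t* = 2.017, (68.98, 75.42), width = 2 · t* · s/√n = 6.45
99% CI: t* = 2.695, (67.89, 76.51), width = 2 · t* · s/√n = 8.61

The 99% CI is wider by 8.61 - 6.45 = 2.16.
Higher confidence requires a wider interval.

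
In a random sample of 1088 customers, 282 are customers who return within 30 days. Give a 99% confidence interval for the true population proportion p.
(0.225, 0.293)

Proportion CI:
p̂ = 282/1088 = 0.25919
SE = √(p̂(1-p̂)/n) = √(0.25919 · 0.74081 / 1088) = 0.01328

z* = 2.576
Margin = z* · SE = 2.576 · 0.01328 = 0.0342

CI: 0.25919 ± 0.0342 = (0.225, 0.293)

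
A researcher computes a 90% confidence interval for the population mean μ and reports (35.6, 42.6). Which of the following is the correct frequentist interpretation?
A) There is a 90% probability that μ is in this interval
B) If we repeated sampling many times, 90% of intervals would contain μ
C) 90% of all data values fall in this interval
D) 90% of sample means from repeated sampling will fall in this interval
B

A) Wrong — μ is fixed; the randomness lives in the interval, not in μ.
B) Correct — this is the frequentist long-run coverage interpretation.
C) Wrong — a CI is about the parameter μ, not individual data values.
D) Wrong — coverage applies to intervals containing μ, not to future x̄ values.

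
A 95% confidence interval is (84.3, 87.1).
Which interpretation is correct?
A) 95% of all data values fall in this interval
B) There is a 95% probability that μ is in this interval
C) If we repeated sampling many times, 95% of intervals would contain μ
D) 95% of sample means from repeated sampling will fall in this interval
C

A) Wrong — a CI is about the parameter μ, not individual data values.
B) Wrong — μ is fixed; the randomness lives in the interval, not in μ.
C) Correct — this is the frequentist long-run coverage interpretation.
D) Wrong — coverage applies to intervals containing μ, not to future x̄ values.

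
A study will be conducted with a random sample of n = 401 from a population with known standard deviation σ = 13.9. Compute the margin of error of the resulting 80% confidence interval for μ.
Margin of error = 0.89

Margin of error = z* · σ/√n
= 1.282 · 13.9/√401
= 1.282 · 13.9/20.0250
= 0.89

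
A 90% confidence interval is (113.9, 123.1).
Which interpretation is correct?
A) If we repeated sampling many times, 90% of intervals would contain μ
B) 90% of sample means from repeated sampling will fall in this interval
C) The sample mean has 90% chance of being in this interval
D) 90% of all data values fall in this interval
A

A) Correct — this is the frequentist long-run coverage interpretation.
B) Wrong — coverage applies to intervals containing μ, not to future x̄ values.
C) Wrong — x̄ is observed and sits in the interval by construction.
D) Wrong — a CI is about the parameter μ, not individual data values.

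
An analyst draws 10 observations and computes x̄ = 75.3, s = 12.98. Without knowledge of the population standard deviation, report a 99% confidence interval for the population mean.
(61.96, 88.64)

t-interval (σ unknown):
df = n - 1 = 9
t* = 3.250 for 99% confidence

Margin of error = t* · s/√n = 3.250 · 12.98/√10 = 13.34

CI: (61.96, 88.64)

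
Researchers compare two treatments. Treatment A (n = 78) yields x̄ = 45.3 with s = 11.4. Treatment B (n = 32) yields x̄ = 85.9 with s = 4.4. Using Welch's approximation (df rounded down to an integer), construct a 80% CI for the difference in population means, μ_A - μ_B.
(-42.54, -38.66)

Difference: x̄₁ - x̄₂ = -40.60
SE = √(s₁²/n₁ + s₂²/n₂) = √(11.4²/78 + 4.4²/32) = 1.5070
df = 107.78 → 107 (Welch–Satterthwaite, rounded down)
t* = 1.290

CI: -40.60 ± 1.290 · 1.5070 = -40.60 ± 1.94 = (-42.54, -38.66)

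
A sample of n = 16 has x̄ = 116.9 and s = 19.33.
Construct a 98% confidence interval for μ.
(104.33, 129.47)

t-interval (σ unknown):
df = n - 1 = 15
t* = 2.602 for 98% confidence

Margin of error = t* · s/√n = 2.602 · 19.33/√16 = 12.57

CI: (104.33, 129.47)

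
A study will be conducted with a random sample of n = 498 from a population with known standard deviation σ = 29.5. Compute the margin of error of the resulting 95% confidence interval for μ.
Margin of error = 2.59

Margin of error = z* · σ/√n
= 1.960 · 29.5/√498
= 1.960 · 29.5/22.3159
= 2.59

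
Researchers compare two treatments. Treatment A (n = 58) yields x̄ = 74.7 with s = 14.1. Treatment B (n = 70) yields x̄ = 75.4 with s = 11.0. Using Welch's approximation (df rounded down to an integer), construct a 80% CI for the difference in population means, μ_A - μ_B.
(-3.63, 2.23)

Difference: x̄₁ - x̄₂ = -0.70
SE = √(s₁²/n₁ + s₂²/n₂) = √(14.1²/58 + 11.0²/70) = 2.2708
df = 106.59 → 106 (Welch–Satterthwaite, rounded down)
t* = 1.290

CI: -0.70 ± 1.290 · 2.2708 = -0.70 ± 2.93 = (-3.63, 2.23)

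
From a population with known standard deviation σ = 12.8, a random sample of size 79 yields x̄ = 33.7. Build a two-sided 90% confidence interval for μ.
(31.33, 36.07)

z-interval (σ known):
z* = 1.645 for 90% confidence

Margin of error = z* · σ/√n = 1.645 · 12.8/√79 = 2.37

CI: (33.7 - 2.37, 33.7 + 2.37) = (31.33, 36.07)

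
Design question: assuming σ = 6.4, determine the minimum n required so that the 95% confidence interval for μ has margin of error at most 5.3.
n ≥ 6

For margin E ≤ 5.3:
n ≥ (z* · σ / E)²
n ≥ (1.960 · 6.4 / 5.3)²
n ≥ 5.60

Minimum n = 6 (rounding up)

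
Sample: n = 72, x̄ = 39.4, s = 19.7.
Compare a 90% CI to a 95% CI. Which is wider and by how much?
95% CI is wider by 1.52

df = 71
90% CI: t* = 1.667, (35.53, 43.27), width = 2 · t* · s/√n = 7.74
95% CI: t* = 1.994, (34.77, 44.03), width = 2 · t* · s/√n = 9.26

The 95% CI is wider by 9.26 - 7.74 = 1.52.
Higher confidence requires a wider interval.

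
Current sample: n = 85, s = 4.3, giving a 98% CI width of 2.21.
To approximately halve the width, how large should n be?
n ≈ 340

CI width ∝ 1/√n
To reduce width by factor 2, need √n to grow by 2 → need 2² = 4 times as many samples.

Current: n = 85, width = 2.21
New: n = 340, width ≈ 1.09

Width reduced by factor of 2.21/1.09 = 2.03.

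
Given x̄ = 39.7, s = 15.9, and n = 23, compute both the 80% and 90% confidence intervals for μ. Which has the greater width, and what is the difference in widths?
90% CI is wider by 2.63

df = 22
80% CI: t* = 1.321, (35.32, 44.08), width = 2 · t* · s/√n = 8.76
90% CI: t* = 1.717, (34.01, 45.39), width = 2 · t* · s/√n = 11.39

The 90% CI is wider by 11.39 - 8.76 = 2.63.
Higher confidence requires a wider interval.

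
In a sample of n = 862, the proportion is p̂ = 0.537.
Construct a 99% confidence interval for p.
(0.493, 0.581)

Proportion CI:
SE = √(p̂(1-p̂)/n) = √(0.537 · 0.463 / 862) = 0.01698

z* = 2.576
Margin = z* · SE = 2.576 · 0.01698 = 0.0437

CI: 0.537 ± 0.0437 = (0.493, 0.581)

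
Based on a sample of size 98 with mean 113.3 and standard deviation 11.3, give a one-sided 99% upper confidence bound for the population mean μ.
μ ≤ 116.00

Upper bound (one-sided):
t* = 2.365 (one-sided for 99%)
Upper bound = x̄ + t* · s/√n = 113.3 + 2.365 · 11.3/√98 = 116.00

We are 99% confident that μ ≤ 116.00.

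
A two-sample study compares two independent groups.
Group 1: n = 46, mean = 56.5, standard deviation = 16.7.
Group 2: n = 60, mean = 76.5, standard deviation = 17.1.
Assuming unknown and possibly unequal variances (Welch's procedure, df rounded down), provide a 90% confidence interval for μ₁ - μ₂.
(-25.49, -14.51)

Difference: x̄₁ - x̄₂ = -20.00
SE = √(s₁²/n₁ + s₂²/n₂) = √(16.7²/46 + 17.1²/60) = 3.3070
df = 98.08 → 98 (Welch–Satterthwaite, rounded down)
t* = 1.661

CI: -20.00 ± 1.661 · 3.3070 = -20.00 ± 5.49 = (-25.49, -14.51)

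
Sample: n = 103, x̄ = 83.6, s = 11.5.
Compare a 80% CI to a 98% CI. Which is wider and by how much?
98% CI is wider by 2.44

df = 102
80% CI: t* = 1.290, (82.14, 85.06), width = 2 · t* · s/√n = 2.92
98% CI: t* = 2.363, (80.92, 86.28), width = 2 · t* · s/√n = 5.36

The 98% CI is wider by 5.36 - 2.92 = 2.44.
Higher confidence requires a wider interval.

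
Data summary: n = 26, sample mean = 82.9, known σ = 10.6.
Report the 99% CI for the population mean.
(77.54, 88.26)

z-interval (σ known):
z* = 2.576 for 99% confidence

Margin of error = z* · σ/√n = 2.576 · 10.6/√26 = 5.36

CI: (82.9 - 5.36, 82.9 + 5.36) = (77.54, 88.26)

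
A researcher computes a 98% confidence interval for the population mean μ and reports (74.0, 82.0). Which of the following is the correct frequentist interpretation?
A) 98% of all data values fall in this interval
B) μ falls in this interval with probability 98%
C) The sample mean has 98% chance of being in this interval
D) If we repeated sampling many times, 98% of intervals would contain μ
D

A) Wrong — a CI is about the parameter μ, not individual data values.
B) Wrong — μ is fixed; the randomness lives in the interval, not in μ.
C) Wrong — x̄ is observed and sits in the interval by construction.
D) Correct — this is the frequentist long-run coverage interpretation.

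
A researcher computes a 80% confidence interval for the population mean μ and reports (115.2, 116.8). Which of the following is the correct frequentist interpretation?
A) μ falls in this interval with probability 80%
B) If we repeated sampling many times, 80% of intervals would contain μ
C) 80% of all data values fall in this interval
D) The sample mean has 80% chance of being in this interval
B

A) Wrong — μ is fixed; the randomness lives in the interval, not in μ.
B) Correct — this is the frequentist long-run coverage interpretation.
C) Wrong — a CI is about the parameter μ, not individual data values.
D) Wrong — x̄ is observed and sits in the interval by construction.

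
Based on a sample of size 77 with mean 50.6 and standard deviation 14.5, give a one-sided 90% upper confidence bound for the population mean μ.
μ ≤ 52.74

Upper bound (one-sided):
t* = 1.293 (one-sided for 90%)
Upper bound = x̄ + t* · s/√n = 50.6 + 1.293 · 14.5/√77 = 52.74

We are 90% confident that μ ≤ 52.74.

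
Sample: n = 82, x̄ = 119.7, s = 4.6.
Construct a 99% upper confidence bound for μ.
μ ≤ 120.91

Upper bound (one-sided):
t* = 2.373 (one-sided for 99%)
Upper bound = x̄ + t* · s/√n = 119.7 + 2.373 · 4.6/√82 = 120.91

We are 99% confident that μ ≤ 120.91.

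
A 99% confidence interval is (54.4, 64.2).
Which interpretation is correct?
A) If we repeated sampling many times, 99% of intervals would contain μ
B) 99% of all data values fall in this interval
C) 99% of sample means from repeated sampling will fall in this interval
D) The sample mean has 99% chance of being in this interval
A

A) Correct — this is the frequentist long-run coverage interpretation.
B) Wrong — a CI is about the parameter μ, not individual data values.
C) Wrong — coverage applies to intervals containing μ, not to future x̄ values.
D) Wrong — x̄ is observed and sits in the interval by construction.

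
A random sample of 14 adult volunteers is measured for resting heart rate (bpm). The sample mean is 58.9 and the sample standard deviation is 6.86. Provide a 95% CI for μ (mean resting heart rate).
(54.94, 62.86)

t-interval (σ unknown):
df = n - 1 = 13
t* = 2.160 for 95% confidence

Margin of error = t* · s/√n = 2.160 · 6.86/√14 = 3.96

CI: (54.94, 62.86)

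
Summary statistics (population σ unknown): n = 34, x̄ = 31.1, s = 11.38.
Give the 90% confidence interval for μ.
(27.80, 34.40)

t-interval (σ unknown):
df = n - 1 = 33
t* = 1.692 for 90% confidence

Margin of error = t* · s/√n = 1.692 · 11.38/√34 = 3.30

CI: (27.80, 34.40)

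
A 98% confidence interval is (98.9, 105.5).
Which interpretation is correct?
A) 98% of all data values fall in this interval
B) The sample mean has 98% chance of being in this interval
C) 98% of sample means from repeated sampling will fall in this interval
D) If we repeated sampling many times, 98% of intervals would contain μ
D

A) Wrong — a CI is about the parameter μ, not individual data values.
B) Wrong — x̄ is observed and sits in the interval by construction.
C) Wrong — coverage applies to intervals containing μ, not to future x̄ values.
D) Correct — this is the frequentist long-run coverage interpretation.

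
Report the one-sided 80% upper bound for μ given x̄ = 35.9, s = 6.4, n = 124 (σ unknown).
μ ≤ 36.39

Upper bound (one-sided):
t* = 0.845 (one-sided for 80%)
Upper bound = x̄ + t* · s/√n = 35.9 + 0.845 · 6.4/√124 = 36.39

We are 80% confident that μ ≤ 36.39.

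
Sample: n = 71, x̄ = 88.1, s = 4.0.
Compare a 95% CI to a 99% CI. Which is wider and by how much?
99% CI is wider by 0.62

df = 70
95% CI: t* = 1.994, (87.15, 89.05), width = 2 · t* · s/√n = 1.89
99% CI: t* = 2.648, (86.84, 89.36), width = 2 · t* · s/√n = 2.51

The 99% CI is wider by 2.51 - 1.89 = 0.62.
Higher confidence requires a wider interval.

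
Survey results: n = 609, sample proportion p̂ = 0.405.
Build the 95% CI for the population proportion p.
(0.366, 0.444)

Proportion CI:
SE = √(p̂(1-p̂)/n) = √(0.405 · 0.595 / 609) = 0.01989

z* = 1.960
Margin = z* · SE = 1.960 · 0.01989 = 0.0390

CI: 0.405 ± 0.0390 = (0.366, 0.444)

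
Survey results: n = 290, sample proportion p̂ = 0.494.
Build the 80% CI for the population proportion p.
(0.456, 0.532)

Proportion CI:
SE = √(p̂(1-p̂)/n) = √(0.494 · 0.506 / 290) = 0.02936

z* = 1.282
Margin = z* · SE = 1.282 · 0.02936 = 0.0376

CI: 0.494 ± 0.0376 = (0.456, 0.532)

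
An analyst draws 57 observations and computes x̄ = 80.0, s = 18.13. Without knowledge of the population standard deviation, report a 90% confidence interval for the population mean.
(75.98, 84.02)

t-interval (σ unknown):
df = n - 1 = 56
t* = 1.673 for 90% confidence

Margin of error = t* · s/√n = 1.673 · 18.13/√57 = 4.02

CI: (75.98, 84.02)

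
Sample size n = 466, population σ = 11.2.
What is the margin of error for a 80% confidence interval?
Margin of error = 0.67

Margin of error = z* · σ/√n
= 1.282 · 11.2/√466
= 1.282 · 11.2/21.5870
= 0.67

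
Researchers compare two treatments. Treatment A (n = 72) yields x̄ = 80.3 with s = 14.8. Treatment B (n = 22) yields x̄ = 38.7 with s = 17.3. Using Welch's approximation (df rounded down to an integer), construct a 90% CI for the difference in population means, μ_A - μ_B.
(34.68, 48.52)

Difference: x̄₁ - x̄₂ = 41.60
SE = √(s₁²/n₁ + s₂²/n₂) = √(14.8²/72 + 17.3²/22) = 4.0800
df = 30.98 → 30 (Welch–Satterthwaite, rounded down)
t* = 1.697

CI: 41.60 ± 1.697 · 4.0800 = 41.60 ± 6.92 = (34.68, 48.52)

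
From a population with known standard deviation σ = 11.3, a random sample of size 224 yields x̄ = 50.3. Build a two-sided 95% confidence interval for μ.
(48.82, 51.78)

z-interval (σ known):
z* = 1.960 for 95% confidence

Margin of error = z* · σ/√n = 1.960 · 11.3/√224 = 1.48

CI: (50.3 - 1.48, 50.3 + 1.48) = (48.82, 51.78)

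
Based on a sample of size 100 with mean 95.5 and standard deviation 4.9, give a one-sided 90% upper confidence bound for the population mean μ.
μ ≤ 96.13

Upper bound (one-sided):
t* = 1.290 (one-sided for 90%)
Upper bound = x̄ + t* · s/√n = 95.5 + 1.290 · 4.9/√100 = 96.13

We are 90% confident that μ ≤ 96.13.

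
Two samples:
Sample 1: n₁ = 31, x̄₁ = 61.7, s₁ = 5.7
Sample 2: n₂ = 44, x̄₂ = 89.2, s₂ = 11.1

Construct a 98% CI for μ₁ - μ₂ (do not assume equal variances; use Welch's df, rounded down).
(-32.17, -22.83)

Difference: x̄₁ - x̄₂ = -27.50
SE = √(s₁²/n₁ + s₂²/n₂) = √(5.7²/31 + 11.1²/44) = 1.9617
df = 67.63 → 67 (Welch–Satterthwaite, rounded down)
t* = 2.383

CI: -27.50 ± 2.383 · 1.9617 = -27.50 ± 4.67 = (-32.17, -22.83)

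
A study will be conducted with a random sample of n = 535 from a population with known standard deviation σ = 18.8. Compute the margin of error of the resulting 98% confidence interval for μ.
Margin of error = 1.89

Margin of error = z* · σ/√n
= 2.326 · 18.8/√535
= 2.326 · 18.8/23.1301
= 1.89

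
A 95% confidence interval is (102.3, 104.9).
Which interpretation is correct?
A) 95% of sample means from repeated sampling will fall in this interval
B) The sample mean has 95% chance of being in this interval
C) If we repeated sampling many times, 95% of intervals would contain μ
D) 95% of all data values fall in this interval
C

A) Wrong — coverage applies to intervals containing μ, not to future x̄ values.
B) Wrong — x̄ is observed and sits in the interval by construction.
C) Correct — this is the frequentist long-run coverage interpretation.
D) Wrong — a CI is about the parameter μ, not individual data values.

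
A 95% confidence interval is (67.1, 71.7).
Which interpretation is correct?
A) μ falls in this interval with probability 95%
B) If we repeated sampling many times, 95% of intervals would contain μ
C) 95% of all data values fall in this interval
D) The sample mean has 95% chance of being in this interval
B

A) Wrong — μ is fixed; the randomness lives in the interval, not in μ.
B) Correct — this is the frequentist long-run coverage interpretation.
C) Wrong — a CI is about the parameter μ, not individual data values.
D) Wrong — x̄ is observed and sits in the interval by construction.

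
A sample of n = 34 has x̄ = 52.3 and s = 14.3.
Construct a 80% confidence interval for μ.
(49.09, 55.51)

t-interval (σ unknown):
df = n - 1 = 33
t* = 1.308 for 80% confidence

Margin of error = t* · s/√n = 1.308 · 14.3/√34 = 3.21

CI: (49.09, 55.51)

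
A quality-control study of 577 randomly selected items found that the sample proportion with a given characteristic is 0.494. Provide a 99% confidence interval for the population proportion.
(0.440, 0.548)

Proportion CI:
SE = √(p̂(1-p̂)/n) = √(0.494 · 0.506 / 577) = 0.02081

z* = 2.576
Margin = z* · SE = 2.576 · 0.02081 = 0.0536

CI: 0.494 ± 0.0536 = (0.440, 0.548)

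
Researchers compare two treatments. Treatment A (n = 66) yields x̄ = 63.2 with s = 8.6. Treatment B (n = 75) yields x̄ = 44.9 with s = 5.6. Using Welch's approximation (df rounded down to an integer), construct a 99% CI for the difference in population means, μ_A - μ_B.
(15.05, 21.55)

Difference: x̄₁ - x̄₂ = 18.30
SE = √(s₁²/n₁ + s₂²/n₂) = √(8.6²/66 + 5.6²/75) = 1.2405
df = 109.20 → 109 (Welch–Satterthwaite, rounded down)
t* = 2.622

CI: 18.30 ± 2.622 · 1.2405 = 18.30 ± 3.25 = (15.05, 21.55)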